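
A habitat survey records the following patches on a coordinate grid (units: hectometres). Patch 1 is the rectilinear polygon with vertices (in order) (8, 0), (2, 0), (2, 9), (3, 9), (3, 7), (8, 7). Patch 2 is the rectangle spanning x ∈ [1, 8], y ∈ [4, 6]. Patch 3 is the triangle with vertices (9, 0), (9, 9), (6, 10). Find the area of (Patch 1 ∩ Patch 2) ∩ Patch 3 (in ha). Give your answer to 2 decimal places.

1.00

The region (Patch 1 ∩ Patch 2) ∩ Patch 3 is the polygon with vertices (8,6), (8,4), (7.8,4), (7.2,6).
By the shoelace formula its area is 1.00.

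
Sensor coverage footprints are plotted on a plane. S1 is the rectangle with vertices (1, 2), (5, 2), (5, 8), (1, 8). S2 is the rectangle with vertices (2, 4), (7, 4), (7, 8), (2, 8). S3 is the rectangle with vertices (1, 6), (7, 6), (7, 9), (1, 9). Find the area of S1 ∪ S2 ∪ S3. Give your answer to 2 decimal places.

By inclusion–exclusion:
Individual areas: |S1| = 24, |S2| = 20, |S3| = 18.
|S1∩S2|: x∈[2,5], y∈[4,8] → 3·4 = 12.
|S1∩S3|: x∈[1,5], y∈[6,8] → 4·2 = 8.
|S2∩S3|: x∈[2,7], y∈[6,8] → 5·2 = 10.
|S1∩S2∩S3| = 6.
|S1 ∪ S2 ∪ S3| = 62 − 30 + 6 = 38.00.

38.00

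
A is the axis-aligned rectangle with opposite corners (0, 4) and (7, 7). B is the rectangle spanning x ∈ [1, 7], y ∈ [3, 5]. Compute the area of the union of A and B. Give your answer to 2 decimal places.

27.00

By inclusion–exclusion:
Individual areas: |A| = 21, |B| = 12.
|A∩B|: x∈[1,7], y∈[4,5] → 6·1 = 6.
|A ∪ B| = 33 − 6 = 27.00.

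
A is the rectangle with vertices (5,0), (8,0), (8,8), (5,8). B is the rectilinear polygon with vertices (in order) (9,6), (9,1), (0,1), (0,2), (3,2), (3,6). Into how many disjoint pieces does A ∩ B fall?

1

A ∩ B is a single connected region.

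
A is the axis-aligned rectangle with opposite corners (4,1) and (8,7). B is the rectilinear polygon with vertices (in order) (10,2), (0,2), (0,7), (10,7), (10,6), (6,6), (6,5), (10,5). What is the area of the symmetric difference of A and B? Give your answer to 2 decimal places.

|A| = 24, |B| = 46, |A∩B| = 18.
|A △ B| = |A| + |B| − 2·|A∩B| = 24 + 46 − 36 = 34.00.

34.00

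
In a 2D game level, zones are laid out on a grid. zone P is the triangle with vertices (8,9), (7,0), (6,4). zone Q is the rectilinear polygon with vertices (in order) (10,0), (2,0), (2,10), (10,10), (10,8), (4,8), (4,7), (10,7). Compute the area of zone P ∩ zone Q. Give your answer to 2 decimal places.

6.07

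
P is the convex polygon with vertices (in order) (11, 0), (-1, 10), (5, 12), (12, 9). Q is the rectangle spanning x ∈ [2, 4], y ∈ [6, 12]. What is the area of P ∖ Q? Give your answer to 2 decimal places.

|P| = 75, |P∩Q| = 9.3167.
|P ∖ Q| = |P| − |P∩Q| = 75 − 9.3167 = 65.68.

65.68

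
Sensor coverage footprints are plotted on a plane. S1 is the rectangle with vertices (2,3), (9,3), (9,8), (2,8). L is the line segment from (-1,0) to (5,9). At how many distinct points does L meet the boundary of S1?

2

The segment meets the boundary at (4.333,8), (2,4.5).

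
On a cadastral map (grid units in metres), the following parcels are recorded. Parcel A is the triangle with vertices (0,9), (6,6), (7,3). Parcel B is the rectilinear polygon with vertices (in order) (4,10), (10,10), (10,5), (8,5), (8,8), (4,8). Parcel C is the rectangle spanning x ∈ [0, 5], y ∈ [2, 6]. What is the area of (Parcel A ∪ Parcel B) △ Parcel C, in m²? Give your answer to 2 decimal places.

43.57

|Parcel A ∪ Parcel B| = 25.5.
|(Parcel A ∪ Parcel B) ∩ Parcel C| = 0.9643.
|(Parcel A ∪ Parcel B) △ Parcel C| = 25.5 + 20 − 1.9286 = 43.57.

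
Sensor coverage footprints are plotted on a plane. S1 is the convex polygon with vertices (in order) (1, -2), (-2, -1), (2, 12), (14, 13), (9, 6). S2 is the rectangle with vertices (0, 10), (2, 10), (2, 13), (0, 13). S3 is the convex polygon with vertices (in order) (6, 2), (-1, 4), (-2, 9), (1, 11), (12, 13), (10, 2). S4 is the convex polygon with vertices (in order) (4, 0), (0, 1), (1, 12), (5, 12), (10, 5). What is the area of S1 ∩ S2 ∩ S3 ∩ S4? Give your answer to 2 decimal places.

0.51

The intersection is the polygon with vertices (1.385,10), (1.733,11.133), (2,11.182), (2,10).
By the shoelace formula its area is 0.51.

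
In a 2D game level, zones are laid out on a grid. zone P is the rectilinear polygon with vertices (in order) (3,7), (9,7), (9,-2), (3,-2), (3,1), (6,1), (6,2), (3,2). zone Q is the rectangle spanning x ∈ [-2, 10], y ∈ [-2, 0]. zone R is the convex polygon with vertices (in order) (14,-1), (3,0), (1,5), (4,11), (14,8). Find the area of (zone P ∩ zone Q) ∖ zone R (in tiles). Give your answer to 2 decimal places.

10.36

|zone P ∩ zone Q| = 12.
|(zone P ∩ zone Q) ∩ zone R| = 1.6364.
|(zone P ∩ zone Q) ∖ zone R| = 12 − 1.6364 = 10.36.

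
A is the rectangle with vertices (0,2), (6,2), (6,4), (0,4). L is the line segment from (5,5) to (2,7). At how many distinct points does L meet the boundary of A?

The segment lies entirely outside A and never meets its boundary.

0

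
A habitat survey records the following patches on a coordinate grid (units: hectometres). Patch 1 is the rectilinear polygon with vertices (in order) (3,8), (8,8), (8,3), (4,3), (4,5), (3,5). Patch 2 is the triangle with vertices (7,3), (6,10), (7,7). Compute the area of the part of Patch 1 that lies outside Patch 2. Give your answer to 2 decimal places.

21.38

|Patch 1| = 23, |Patch 1∩Patch 2| = 1.619.
|Patch 1 ∖ Patch 2| = |Patch 1| − |Patch 1∩Patch 2| = 23 − 1.619 = 21.38.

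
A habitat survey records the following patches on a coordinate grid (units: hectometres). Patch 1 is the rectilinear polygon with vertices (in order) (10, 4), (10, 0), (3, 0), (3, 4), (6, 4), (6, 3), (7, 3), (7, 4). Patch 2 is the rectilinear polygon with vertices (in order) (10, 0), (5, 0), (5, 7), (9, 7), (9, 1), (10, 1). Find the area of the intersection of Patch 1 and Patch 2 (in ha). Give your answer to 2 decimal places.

16.00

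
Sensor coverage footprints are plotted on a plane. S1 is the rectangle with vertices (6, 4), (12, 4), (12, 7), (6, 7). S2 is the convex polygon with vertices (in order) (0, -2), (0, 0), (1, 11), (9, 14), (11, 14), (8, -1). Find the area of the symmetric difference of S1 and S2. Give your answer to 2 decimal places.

|S1| = 18, |S2| = 126, |S1∩S2| = 9.9.
|S1 △ S2| = |S1| + |S2| − 2·|S1∩S2| = 18 + 126 − 19.8 = 124.20.

124.20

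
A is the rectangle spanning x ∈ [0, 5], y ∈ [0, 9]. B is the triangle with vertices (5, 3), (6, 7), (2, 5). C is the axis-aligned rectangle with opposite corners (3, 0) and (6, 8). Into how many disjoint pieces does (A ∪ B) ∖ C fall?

(A ∪ B) ∖ C is a single connected region.

1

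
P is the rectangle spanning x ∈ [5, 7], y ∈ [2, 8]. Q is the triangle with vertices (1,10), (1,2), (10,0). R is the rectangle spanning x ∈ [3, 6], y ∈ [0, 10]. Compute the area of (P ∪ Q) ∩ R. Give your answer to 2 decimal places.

The region (P ∪ Q) ∩ R is the polygon with vertices (6,8), (6,0.889), (3,1.556), (3,7.778), (5,5.556), (5,8).
By the shoelace formula its area is 17.67.

17.67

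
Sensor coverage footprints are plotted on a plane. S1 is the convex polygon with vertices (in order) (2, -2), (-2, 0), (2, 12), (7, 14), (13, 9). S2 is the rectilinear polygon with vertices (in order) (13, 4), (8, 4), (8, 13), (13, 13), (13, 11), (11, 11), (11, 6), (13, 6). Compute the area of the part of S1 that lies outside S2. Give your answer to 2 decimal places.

|S1| = 123.5, |S1∩S2| = 19.2333.
|S1 ∖ S2| = |S1| − |S1∩S2| = 123.5 − 19.2333 = 104.27.

104.27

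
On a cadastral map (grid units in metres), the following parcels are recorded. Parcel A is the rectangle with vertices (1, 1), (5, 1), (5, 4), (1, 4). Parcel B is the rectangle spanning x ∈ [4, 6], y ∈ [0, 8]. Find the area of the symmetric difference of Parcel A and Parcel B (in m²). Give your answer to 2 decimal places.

22.00

|Parcel A∩Parcel B|: x∈[4,5], y∈[1,4] → 1·3 = 3.
|Parcel A △ Parcel B| = |Parcel A| + |Parcel B| − 2·|Parcel A∩Parcel B| = 12 + 16 − 6 = 22.00.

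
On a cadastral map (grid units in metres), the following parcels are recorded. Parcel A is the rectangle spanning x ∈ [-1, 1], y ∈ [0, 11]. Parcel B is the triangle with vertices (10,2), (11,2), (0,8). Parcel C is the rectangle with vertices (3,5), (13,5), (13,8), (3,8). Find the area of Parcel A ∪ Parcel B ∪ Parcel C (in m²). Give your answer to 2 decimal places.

54.47

By inclusion–exclusion:
Individual areas: |Parcel A| = 22, |Parcel B| = 3, |Parcel C| = 30.
|Parcel A∩Parcel B| = 0.0273.
|Parcel A∩Parcel C| = 0 (no overlap).
|Parcel B∩Parcel C| = 0.5045.
|Parcel A∩Parcel B∩Parcel C| = 0.
|Parcel A ∪ Parcel B ∪ Parcel C| = 55 − 0.5318 + 0 = 54.47.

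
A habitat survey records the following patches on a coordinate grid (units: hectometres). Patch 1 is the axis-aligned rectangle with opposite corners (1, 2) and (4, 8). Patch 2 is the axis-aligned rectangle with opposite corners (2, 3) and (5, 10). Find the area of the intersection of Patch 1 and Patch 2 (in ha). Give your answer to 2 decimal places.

10.00

|Patch 1∩Patch 2|: x∈[2,4], y∈[3,8] → 2·5 = 10.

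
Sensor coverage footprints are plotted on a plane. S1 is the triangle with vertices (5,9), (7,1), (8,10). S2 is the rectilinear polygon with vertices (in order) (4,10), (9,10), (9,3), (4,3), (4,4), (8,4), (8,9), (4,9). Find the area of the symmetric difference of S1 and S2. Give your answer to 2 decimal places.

|S1| = 13, |S2| = 15, |S1∩S2| = 2.3472.
|S1 △ S2| = |S1| + |S2| − 2·|S1∩S2| = 13 + 15 − 4.6944 = 23.31.

23.31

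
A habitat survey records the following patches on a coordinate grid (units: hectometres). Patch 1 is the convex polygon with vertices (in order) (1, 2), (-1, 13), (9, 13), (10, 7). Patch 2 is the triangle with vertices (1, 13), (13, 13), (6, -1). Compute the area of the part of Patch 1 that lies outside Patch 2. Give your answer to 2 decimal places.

|Patch 1| = 84.5, |Patch 1∩Patch 2| = 55.4702.
|Patch 1 ∖ Patch 2| = |Patch 1| − |Patch 1∩Patch 2| = 84.5 − 55.4702 = 29.03.

29.03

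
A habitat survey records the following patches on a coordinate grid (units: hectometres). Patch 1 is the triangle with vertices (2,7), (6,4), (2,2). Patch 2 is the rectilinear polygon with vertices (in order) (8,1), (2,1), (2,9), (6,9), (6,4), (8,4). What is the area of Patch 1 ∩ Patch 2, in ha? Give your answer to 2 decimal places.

10.00

The intersection is the polygon with vertices (6,4), (2,2), (2,7).
By the shoelace formula its area is 10.00.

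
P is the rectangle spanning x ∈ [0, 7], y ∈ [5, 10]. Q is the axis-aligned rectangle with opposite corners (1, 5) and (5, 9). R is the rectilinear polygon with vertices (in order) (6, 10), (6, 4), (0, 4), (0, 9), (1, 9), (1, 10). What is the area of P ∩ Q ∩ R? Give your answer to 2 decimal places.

16.00

The intersection is the polygon with vertices (1,9), (5,9), (5,5), (1,5).
By the shoelace formula its area is 16.00.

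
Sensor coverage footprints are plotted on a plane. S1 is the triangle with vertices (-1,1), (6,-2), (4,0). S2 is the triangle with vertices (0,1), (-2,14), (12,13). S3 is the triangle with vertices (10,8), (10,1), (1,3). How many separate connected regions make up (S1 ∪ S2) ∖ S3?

(S1 ∪ S2) ∖ S3 splits into 2 disjoint pieces (area 4, area 89.2841).

2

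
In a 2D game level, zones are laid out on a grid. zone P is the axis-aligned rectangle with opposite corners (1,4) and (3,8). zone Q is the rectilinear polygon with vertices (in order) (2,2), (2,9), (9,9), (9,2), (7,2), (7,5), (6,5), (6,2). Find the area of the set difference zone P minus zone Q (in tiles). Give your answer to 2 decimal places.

4.00

|zone P| = 8, |zone P∩zone Q| = 4.
|zone P ∖ zone Q| = |zone P| − |zone P∩zone Q| = 8 − 4 = 4.00.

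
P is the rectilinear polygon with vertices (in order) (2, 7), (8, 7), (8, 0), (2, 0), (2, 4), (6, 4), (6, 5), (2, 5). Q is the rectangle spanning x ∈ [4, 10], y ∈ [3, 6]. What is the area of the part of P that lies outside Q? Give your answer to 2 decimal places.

|P| = 38, |P∩Q| = 10.
|P ∖ Q| = |P| − |P∩Q| = 38 − 10 = 28.00.

28.00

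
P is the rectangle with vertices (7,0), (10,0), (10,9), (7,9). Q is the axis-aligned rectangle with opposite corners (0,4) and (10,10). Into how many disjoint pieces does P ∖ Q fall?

1

P ∖ Q is a single connected region.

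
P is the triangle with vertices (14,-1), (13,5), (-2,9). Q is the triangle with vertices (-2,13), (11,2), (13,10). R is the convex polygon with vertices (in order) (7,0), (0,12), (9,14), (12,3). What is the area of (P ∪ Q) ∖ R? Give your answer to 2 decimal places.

27.17

|P ∪ Q| = 93.765.
|(P ∪ Q) ∩ R| = 66.5908.
|(P ∪ Q) ∖ R| = 93.765 − 66.5908 = 27.17.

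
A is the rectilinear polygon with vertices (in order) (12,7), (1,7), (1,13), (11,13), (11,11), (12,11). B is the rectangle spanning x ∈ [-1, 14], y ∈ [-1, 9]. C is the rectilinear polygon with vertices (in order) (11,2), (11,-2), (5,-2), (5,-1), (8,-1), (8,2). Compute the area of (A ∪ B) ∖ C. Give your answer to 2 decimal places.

183.00

|A ∪ B| = 192.
|(A ∪ B) ∩ C| = 9.
|(A ∪ B) ∖ C| = 192 − 9 = 183.00.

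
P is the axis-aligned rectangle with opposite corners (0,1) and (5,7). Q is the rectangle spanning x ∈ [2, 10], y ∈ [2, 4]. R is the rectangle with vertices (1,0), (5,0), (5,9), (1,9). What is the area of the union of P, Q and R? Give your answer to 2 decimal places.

52.00

By inclusion–exclusion:
Individual areas: |P| = 30, |Q| = 16, |R| = 36.
|P∩Q|: x∈[2,5], y∈[2,4] → 3·2 = 6.
|P∩R|: x∈[1,5], y∈[1,7] → 4·6 = 24.
|Q∩R|: x∈[2,5], y∈[2,4] → 3·2 = 6.
|P∩Q∩R| = 6.
|P ∪ Q ∪ R| = 82 − 36 + 6 = 52.00.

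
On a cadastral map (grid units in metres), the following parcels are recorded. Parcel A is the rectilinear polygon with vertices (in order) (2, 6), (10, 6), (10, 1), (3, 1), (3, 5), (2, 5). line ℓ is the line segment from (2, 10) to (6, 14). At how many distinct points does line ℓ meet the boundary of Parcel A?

The segment lies entirely outside Parcel A and never meets its boundary.

0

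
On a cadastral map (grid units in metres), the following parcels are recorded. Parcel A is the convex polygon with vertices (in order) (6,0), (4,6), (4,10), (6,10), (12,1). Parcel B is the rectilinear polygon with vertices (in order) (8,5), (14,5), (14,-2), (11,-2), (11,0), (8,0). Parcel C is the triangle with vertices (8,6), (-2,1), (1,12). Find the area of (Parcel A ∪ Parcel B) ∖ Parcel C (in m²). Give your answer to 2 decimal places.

57.71

|Parcel A ∪ Parcel B| = 68.
|(Parcel A ∪ Parcel B) ∩ Parcel C| = 10.2857.
|(Parcel A ∪ Parcel B) ∖ Parcel C| = 68 − 10.2857 = 57.71.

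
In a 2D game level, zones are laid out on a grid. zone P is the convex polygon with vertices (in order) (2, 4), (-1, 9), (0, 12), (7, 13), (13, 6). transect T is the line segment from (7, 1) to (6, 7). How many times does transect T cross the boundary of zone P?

The segment meets the boundary at (6.368,4.794).

1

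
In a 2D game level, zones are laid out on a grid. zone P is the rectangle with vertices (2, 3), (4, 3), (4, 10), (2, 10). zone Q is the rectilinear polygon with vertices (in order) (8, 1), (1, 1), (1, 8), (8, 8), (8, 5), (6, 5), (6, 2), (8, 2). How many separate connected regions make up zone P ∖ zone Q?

zone P ∖ zone Q is a single connected region.

1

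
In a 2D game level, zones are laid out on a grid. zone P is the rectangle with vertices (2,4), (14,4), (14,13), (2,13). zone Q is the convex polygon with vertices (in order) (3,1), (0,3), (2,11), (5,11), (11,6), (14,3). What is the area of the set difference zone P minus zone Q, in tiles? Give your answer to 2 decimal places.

|zone P| = 108, |zone P∩zone Q| = 50.
|zone P ∖ zone Q| = |zone P| − |zone P∩zone Q| = 108 − 50 = 58.00.

58.00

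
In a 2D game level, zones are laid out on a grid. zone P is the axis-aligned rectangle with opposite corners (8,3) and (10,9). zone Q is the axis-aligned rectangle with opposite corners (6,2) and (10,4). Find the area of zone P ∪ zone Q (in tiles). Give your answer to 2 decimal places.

18.00

By inclusion–exclusion:
Individual areas: |zone P| = 12, |zone Q| = 8.
|zone P∩zone Q|: x∈[8,10], y∈[3,4] → 2·1 = 2.
|zone P ∪ zone Q| = 20 − 2 = 18.00.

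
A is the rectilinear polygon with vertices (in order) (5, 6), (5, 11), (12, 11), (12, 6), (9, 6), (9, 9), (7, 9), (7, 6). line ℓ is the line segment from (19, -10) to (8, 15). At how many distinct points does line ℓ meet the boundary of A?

2

The segment meets the boundary at (11.96,6), (9.76,11).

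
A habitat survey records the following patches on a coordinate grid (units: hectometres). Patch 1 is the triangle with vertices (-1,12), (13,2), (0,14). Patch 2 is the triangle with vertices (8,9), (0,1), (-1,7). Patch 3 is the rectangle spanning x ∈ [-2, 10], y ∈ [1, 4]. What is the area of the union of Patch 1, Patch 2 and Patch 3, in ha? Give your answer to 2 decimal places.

By inclusion–exclusion:
Individual areas: |Patch 1| = 19, |Patch 2| = 28, |Patch 3| = 36.
|Patch 1∩Patch 2| = 1.8434.
|Patch 1∩Patch 3| = 0.
|Patch 2∩Patch 3| = 5.25.
|Patch 1∩Patch 2∩Patch 3| = 0.
|Patch 1 ∪ Patch 2 ∪ Patch 3| = 83 − 7.0934 + 0 = 75.91.

75.91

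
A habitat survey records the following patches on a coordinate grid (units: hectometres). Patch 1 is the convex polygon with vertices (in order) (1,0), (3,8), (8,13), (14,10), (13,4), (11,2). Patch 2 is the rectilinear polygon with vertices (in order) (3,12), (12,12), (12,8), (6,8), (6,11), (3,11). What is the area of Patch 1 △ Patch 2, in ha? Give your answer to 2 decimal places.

|Patch 1| = 106.5, |Patch 2| = 27, |Patch 1∩Patch 2| = 22.5.
|Patch 1 △ Patch 2| = |Patch 1| + |Patch 2| − 2·|Patch 1∩Patch 2| = 106.5 + 27 − 45 = 88.50.

88.50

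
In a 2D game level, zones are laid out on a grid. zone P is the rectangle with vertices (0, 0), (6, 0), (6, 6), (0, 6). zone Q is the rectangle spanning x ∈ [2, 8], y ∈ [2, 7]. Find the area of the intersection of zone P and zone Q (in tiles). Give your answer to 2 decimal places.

|zone P∩zone Q|: x∈[2,6], y∈[2,6] → 4·4 = 16.

16.00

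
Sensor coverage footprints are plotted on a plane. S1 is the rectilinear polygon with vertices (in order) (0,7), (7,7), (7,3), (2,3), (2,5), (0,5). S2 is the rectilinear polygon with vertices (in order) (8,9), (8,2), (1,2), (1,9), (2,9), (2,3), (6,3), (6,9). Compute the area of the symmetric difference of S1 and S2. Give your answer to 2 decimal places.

|S1| = 24, |S2| = 25, |S1∩S2| = 6.
|S1 △ S2| = |S1| + |S2| − 2·|S1∩S2| = 24 + 25 − 12 = 37.00.

37.00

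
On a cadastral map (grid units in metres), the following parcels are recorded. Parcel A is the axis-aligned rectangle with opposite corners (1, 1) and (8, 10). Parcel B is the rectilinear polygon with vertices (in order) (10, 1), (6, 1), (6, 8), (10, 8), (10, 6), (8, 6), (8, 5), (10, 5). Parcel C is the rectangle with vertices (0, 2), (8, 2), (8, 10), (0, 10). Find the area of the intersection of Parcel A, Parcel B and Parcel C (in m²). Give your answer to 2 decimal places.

12.00

The intersection is the polygon with vertices (6,8), (8,8), (8,6), (8,5), (8,2), (6,2).
By the shoelace formula its area is 12.00.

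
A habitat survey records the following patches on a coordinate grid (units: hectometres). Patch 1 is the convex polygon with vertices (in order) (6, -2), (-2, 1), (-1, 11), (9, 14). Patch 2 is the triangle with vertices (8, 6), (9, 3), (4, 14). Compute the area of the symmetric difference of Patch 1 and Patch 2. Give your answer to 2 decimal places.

116.50

|Patch 1| = 117, |Patch 2| = 2, |Patch 1∩Patch 2| = 1.2481.
|Patch 1 △ Patch 2| = |Patch 1| + |Patch 2| − 2·|Patch 1∩Patch 2| = 117 + 2 − 2.4962 = 116.50.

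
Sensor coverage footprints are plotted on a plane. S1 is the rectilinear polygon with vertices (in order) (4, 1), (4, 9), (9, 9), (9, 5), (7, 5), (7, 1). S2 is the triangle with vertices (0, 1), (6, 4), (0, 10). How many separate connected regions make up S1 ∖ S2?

1

S1 ∖ S2 is a single connected region.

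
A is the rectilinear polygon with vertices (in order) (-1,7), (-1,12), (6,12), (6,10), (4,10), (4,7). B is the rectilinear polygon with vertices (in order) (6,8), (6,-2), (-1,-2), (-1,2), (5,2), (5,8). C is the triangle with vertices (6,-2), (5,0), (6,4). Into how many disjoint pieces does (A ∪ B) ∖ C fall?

(A ∪ B) ∖ C splits into 2 disjoint pieces (area 29, area 31).

2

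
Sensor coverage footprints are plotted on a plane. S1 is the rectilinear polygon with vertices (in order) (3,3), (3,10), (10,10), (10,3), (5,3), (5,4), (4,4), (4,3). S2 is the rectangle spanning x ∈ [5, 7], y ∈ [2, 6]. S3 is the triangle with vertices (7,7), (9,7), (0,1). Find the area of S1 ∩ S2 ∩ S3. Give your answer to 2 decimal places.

1.70

The intersection is the polygon with vertices (5,5.286), (5.833,6), (7,6), (7,5.667), (5,4.333).
By the shoelace formula its area is 1.70.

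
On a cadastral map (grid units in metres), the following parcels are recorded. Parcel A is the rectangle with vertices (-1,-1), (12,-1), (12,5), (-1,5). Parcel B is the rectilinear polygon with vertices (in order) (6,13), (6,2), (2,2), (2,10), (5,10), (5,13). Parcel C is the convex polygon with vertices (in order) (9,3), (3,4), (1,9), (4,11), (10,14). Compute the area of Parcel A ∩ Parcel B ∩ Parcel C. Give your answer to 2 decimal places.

The intersection is the polygon with vertices (6,3.5), (3,4), (2.6,5), (6,5).
By the shoelace formula its area is 3.95.

3.95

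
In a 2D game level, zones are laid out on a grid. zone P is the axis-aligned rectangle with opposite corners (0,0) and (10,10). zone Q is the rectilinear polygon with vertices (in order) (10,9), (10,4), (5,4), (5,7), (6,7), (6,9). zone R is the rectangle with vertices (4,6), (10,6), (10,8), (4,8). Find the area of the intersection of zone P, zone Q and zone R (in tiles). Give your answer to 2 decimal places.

9.00

The intersection is the polygon with vertices (5,7), (6,7), (6,8), (10,8), (10,6), (5,6).
By the shoelace formula its area is 9.00.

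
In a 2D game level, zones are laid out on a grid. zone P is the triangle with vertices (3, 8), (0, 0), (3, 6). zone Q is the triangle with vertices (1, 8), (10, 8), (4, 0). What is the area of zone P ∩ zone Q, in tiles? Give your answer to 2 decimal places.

The intersection is the polygon with vertices (3,8), (3,6), (2.286,4.571), (2,5.333).
By the shoelace formula its area is 1.48.

1.48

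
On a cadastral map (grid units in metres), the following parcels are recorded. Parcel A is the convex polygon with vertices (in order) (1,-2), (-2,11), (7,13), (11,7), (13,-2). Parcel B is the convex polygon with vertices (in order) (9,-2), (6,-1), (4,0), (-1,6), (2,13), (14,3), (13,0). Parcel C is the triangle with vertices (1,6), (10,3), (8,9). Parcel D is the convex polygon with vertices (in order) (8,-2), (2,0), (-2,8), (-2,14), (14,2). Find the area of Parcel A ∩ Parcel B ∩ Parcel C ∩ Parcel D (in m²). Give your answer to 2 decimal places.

19.96

The intersection is the polygon with vertices (10,3), (1,6), (5.879,8.091), (9.111,5.667).
By the shoelace formula its area is 19.96.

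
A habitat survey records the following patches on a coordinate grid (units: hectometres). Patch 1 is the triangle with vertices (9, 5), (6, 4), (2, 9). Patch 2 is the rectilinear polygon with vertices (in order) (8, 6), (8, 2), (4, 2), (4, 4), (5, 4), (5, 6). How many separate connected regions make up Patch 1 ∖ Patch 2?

2

Patch 1 ∖ Patch 2 splits into 2 disjoint pieces (area 0.4524, area 4.5).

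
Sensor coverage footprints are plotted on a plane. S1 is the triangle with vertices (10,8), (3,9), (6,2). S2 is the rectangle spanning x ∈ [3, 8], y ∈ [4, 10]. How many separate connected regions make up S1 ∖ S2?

S1 ∖ S2 splits into 2 disjoint pieces (area 3.2857, area 2.1905).

2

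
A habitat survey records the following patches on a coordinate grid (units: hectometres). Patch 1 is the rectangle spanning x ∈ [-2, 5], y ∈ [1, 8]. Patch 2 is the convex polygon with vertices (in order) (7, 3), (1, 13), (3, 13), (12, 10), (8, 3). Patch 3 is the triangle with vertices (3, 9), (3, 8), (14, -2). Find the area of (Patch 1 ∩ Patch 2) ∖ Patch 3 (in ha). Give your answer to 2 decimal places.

0.50

|Patch 1 ∩ Patch 2| = 0.8333.
|(Patch 1 ∩ Patch 2) ∩ Patch 3| = 0.3333.
|(Patch 1 ∩ Patch 2) ∖ Patch 3| = 0.8333 − 0.3333 = 0.50.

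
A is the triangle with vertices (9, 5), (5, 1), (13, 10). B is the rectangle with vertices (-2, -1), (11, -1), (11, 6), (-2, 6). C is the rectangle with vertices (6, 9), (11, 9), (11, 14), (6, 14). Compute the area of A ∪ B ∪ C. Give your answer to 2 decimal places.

By inclusion–exclusion:
Individual areas: |A| = 2, |B| = 91, |C| = 25.
|A∩B| = 1.2889.
|A∩C| = 0.
|B∩C| = 0 (no overlap).
|A∩B∩C| = 0.
|A ∪ B ∪ C| = 118 − 1.2889 + 0 = 116.71.

116.71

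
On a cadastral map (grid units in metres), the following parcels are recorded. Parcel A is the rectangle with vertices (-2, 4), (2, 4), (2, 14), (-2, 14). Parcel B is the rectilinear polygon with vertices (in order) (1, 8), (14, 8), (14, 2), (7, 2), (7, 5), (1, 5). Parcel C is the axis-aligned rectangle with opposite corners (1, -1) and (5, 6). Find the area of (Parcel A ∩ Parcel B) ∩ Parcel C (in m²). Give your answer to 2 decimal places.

1.00

The region (Parcel A ∩ Parcel B) ∩ Parcel C is the polygon with vertices (1,5), (1,6), (2,6), (2,5).
By the shoelace formula its area is 1.00.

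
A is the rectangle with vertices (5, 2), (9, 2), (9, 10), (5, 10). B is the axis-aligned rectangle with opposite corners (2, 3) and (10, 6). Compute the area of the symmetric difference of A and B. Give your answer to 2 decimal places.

|A∩B|: x∈[5,9], y∈[3,6] → 4·3 = 12.
|A △ B| = |A| + |B| − 2·|A∩B| = 32 + 24 − 24 = 32.00.

32.00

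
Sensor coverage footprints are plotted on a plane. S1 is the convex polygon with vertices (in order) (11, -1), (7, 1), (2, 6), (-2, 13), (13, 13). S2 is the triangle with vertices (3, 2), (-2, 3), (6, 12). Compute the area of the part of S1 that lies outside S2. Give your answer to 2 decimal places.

115.65

|S1| = 127.5, |S1∩S2| = 11.8528.
|S1 ∖ S2| = |S1| − |S1∩S2| = 127.5 − 11.8528 = 115.65.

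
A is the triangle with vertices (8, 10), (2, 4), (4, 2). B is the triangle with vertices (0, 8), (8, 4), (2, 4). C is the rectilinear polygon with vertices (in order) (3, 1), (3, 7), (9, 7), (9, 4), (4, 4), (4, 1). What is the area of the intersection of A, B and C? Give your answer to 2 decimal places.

The intersection is the polygon with vertices (5.6,5.2), (5,4), (4,4), (3,4), (3,5), (4,6).
By the shoelace formula its area is 3.70.

3.70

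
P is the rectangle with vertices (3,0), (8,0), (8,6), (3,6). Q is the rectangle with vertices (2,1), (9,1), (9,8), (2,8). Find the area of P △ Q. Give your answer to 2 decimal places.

|P∩Q|: x∈[3,8], y∈[1,6] → 5·5 = 25.
|P △ Q| = |P| + |Q| − 2·|P∩Q| = 30 + 49 − 50 = 29.00.

29.00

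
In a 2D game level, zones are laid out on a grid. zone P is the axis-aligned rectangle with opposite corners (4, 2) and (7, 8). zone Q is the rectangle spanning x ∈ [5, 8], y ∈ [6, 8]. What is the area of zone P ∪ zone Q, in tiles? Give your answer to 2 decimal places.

20.00

By inclusion–exclusion:
Individual areas: |zone P| = 18, |zone Q| = 6.
|zone P∩zone Q|: x∈[5,7], y∈[6,8] → 2·2 = 4.
|zone P ∪ zone Q| = 24 − 4 = 20.00.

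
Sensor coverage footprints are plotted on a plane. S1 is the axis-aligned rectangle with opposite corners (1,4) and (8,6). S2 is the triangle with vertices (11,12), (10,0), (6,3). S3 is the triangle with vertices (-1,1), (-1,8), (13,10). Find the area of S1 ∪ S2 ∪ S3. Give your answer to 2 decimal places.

75.44

By inclusion–exclusion:
Individual areas: |S1| = 14, |S2| = 25.5, |S3| = 49.
|S1∩S2| = 1.7778.
|S1∩S3| = 8.4444.
|S2∩S3| = 2.8336.
|S1∩S2∩S3| = 0.
|S1 ∪ S2 ∪ S3| = 88.5 − 13.0558 + 0 = 75.44.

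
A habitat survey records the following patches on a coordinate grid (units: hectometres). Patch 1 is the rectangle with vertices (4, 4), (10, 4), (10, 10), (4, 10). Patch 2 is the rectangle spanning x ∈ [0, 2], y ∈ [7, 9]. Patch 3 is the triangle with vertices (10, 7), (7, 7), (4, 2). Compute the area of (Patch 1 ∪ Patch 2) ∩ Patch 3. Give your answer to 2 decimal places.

6.30

The region (Patch 1 ∪ Patch 2) ∩ Patch 3 is the polygon with vertices (5.2,4), (7,7), (10,7), (6.4,4).
By the shoelace formula its area is 6.30.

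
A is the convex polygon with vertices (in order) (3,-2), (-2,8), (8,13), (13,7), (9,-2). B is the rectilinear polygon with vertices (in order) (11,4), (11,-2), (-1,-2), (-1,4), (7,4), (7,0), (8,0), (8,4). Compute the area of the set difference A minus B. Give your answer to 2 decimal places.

93.50

|A| = 142, |A∩B| = 48.5.
|A ∖ B| = |A| − |A∩B| = 142 − 48.5 = 93.50.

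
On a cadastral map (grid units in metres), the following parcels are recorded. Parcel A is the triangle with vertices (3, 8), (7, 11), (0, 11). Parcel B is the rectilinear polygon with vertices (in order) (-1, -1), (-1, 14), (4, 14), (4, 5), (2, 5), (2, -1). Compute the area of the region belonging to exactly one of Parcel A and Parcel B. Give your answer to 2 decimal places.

|Parcel A| = 10.5, |Parcel B| = 63, |Parcel A∩Parcel B| = 7.125.
|Parcel A △ Parcel B| = |Parcel A| + |Parcel B| − 2·|Parcel A∩Parcel B| = 10.5 + 63 − 14.25 = 59.25.

59.25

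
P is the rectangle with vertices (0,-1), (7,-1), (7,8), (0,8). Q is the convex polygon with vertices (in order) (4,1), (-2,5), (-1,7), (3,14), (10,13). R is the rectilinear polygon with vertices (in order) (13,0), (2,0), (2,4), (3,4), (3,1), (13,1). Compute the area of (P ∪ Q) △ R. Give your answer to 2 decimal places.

108.83

|P ∪ Q| = 110.8333.
|(P ∪ Q) ∩ R| = 8.
|(P ∪ Q) △ R| = 110.8333 + 14 − 16 = 108.83.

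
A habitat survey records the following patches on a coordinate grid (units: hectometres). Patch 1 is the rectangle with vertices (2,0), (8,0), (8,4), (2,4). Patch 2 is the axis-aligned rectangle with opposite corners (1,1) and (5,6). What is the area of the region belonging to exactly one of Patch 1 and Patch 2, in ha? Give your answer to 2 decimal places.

26.00

|Patch 1∩Patch 2|: x∈[2,5], y∈[1,4] → 3·3 = 9.
|Patch 1 △ Patch 2| = |Patch 1| + |Patch 2| − 2·|Patch 1∩Patch 2| = 24 + 20 − 18 = 26.00.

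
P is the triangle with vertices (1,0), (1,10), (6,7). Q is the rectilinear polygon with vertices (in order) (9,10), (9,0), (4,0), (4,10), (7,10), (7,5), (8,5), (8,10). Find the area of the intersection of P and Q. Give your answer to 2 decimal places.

4.00

The intersection is the polygon with vertices (6,7), (4,4.2), (4,8.2).
By the shoelace formula its area is 4.00.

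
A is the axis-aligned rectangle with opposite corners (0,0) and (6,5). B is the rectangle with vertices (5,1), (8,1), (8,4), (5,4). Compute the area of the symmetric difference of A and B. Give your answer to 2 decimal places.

|A∩B|: x∈[5,6], y∈[1,4] → 1·3 = 3.
|A △ B| = |A| + |B| − 2·|A∩B| = 30 + 9 − 6 = 33.00.

33.00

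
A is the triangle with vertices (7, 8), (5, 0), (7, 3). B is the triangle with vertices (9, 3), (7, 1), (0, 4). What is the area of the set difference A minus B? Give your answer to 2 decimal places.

|A| = 5, |A∩B| = 1.7189.
|A ∖ B| = |A| − |A∩B| = 5 − 1.7189 = 3.28.

3.28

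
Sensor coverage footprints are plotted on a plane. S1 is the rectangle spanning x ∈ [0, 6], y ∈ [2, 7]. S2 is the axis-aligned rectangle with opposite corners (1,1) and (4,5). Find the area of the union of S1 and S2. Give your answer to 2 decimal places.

By inclusion–exclusion:
Individual areas: |S1| = 30, |S2| = 12.
|S1∩S2|: x∈[1,4], y∈[2,5] → 3·3 = 9.
|S1 ∪ S2| = 42 − 9 = 33.00.

33.00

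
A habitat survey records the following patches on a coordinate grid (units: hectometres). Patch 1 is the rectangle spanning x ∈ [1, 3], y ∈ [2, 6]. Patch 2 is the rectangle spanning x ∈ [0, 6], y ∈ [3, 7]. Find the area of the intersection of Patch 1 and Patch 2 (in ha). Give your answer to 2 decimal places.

|Patch 1∩Patch 2|: x∈[1,3], y∈[3,6] → 2·3 = 6.

6.00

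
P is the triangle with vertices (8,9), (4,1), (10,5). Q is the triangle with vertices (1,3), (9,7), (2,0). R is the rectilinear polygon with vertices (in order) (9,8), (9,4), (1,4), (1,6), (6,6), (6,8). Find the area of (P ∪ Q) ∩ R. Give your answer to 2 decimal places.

The region (P ∪ Q) ∩ R is the polygon with vertices (9,7), (9,4.333), (8.5,4), (3,4), (6.333,5.667), (7.5,8), (8.5,8).
By the shoelace formula its area is 11.75.

11.75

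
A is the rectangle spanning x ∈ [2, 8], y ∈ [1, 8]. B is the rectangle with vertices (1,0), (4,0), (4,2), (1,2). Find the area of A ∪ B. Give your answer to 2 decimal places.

46.00

By inclusion–exclusion:
Individual areas: |A| = 42, |B| = 6.
|A∩B|: x∈[2,4], y∈[1,2] → 2·1 = 2.
|A ∪ B| = 48 − 2 = 46.00.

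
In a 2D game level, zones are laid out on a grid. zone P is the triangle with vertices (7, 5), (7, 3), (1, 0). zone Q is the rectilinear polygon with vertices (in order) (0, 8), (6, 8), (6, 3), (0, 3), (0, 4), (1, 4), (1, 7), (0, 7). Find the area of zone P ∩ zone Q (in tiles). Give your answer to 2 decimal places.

The intersection is the polygon with vertices (6,4.167), (6,3), (4.6,3).
By the shoelace formula its area is 0.82.

0.82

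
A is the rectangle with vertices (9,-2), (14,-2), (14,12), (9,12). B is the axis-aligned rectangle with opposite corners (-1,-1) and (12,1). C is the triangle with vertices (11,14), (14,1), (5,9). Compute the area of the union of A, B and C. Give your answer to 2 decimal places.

106.57

By inclusion–exclusion:
Individual areas: |A| = 70, |B| = 26, |C| = 46.5.
|A∩B|: x∈[9,12], y∈[-1,1] → 3·2 = 6.
|A∩C| = 29.9274.
|B∩C| = 0.
|A∩B∩C| = 0.
|A ∪ B ∪ C| = 142.5 − 35.9274 + 0 = 106.57.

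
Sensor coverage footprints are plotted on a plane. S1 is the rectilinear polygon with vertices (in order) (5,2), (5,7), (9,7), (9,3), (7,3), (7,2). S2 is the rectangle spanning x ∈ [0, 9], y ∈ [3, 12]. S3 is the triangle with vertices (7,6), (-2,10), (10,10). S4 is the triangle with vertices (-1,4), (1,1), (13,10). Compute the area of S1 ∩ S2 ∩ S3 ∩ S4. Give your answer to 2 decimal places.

The intersection is the polygon with vertices (7,6), (5.364,6.727), (6,7), (7.75,7).
By the shoelace formula its area is 1.33.

1.33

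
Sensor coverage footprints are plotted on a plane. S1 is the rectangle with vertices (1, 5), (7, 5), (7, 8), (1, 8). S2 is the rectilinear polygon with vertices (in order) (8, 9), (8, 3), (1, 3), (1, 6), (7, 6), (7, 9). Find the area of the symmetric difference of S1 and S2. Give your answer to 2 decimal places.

30.00

|S1| = 18, |S2| = 24, |S1∩S2| = 6.
|S1 △ S2| = |S1| + |S2| − 2·|S1∩S2| = 18 + 24 − 12 = 30.00.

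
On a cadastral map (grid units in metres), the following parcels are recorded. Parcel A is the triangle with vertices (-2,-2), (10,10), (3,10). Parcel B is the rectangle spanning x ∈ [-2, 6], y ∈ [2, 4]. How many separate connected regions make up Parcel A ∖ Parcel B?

Parcel A ∖ Parcel B splits into 2 disjoint pieces (area 4.6667, area 31.5).

2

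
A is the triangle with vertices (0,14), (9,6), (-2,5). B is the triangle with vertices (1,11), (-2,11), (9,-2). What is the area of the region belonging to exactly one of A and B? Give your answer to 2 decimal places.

43.65

|A| = 48.5, |B| = 19.5, |A∩B| = 12.1741.
|A △ B| = |A| + |B| − 2·|A∩B| = 48.5 + 19.5 − 24.3483 = 43.65.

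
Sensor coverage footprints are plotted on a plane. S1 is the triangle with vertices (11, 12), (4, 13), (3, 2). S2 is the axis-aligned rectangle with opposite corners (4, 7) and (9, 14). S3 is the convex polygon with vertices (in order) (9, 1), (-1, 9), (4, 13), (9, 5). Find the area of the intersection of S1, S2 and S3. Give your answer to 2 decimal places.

The intersection is the polygon with vertices (7,7), (4,7), (4,13), (7.421,7.526).
By the shoelace formula its area is 11.05.

11.05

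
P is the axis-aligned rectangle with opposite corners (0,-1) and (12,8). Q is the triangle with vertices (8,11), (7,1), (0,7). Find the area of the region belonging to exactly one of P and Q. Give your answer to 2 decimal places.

87.10

|P| = 108, |Q| = 38, |P∩Q| = 29.45.
|P △ Q| = |P| + |Q| − 2·|P∩Q| = 108 + 38 − 58.9 = 87.10.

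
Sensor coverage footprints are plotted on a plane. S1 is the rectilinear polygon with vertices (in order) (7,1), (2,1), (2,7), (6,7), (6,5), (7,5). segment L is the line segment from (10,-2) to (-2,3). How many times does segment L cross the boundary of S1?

The segment meets the boundary at (2.8,1), (2,1.333).

2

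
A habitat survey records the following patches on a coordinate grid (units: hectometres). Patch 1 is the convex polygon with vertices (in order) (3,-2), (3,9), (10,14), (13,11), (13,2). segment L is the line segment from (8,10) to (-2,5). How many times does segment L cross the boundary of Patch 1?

The segment meets the boundary at (3,7.5).

1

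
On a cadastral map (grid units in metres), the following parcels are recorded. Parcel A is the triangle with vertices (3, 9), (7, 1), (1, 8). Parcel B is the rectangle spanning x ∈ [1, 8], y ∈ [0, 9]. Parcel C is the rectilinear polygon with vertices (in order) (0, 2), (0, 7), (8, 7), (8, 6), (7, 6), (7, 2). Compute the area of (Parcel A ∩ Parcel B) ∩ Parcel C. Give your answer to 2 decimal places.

The region (Parcel A ∩ Parcel B) ∩ Parcel C is the polygon with vertices (1.857,7), (4,7), (6.5,2), (6.143,2).
By the shoelace formula its area is 6.25.

6.25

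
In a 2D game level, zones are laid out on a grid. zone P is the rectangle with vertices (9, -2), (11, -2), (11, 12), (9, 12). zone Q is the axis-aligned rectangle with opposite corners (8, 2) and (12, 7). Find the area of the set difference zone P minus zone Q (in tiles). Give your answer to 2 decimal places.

|zone P∩zone Q|: x∈[9,11], y∈[2,7] → 2·5 = 10.
|zone P| = 28.
|zone P ∖ zone Q| = |zone P| − |zone P∩zone Q| = 28 − 10 = 18.00.

18.00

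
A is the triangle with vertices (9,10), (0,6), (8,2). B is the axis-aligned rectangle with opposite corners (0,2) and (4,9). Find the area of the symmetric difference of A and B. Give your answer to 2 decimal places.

46.89

|A| = 34, |B| = 28, |A∩B| = 7.5556.
|A △ B| = |A| + |B| − 2·|A∩B| = 34 + 28 − 15.1111 = 46.89.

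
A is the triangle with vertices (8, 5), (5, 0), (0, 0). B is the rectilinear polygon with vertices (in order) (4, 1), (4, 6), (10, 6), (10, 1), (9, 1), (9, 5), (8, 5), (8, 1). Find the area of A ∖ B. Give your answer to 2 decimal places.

|A| = 12.5, |A∩B| = 6.2.
|A ∖ B| = |A| − |A∩B| = 12.5 − 6.2 = 6.30.

6.30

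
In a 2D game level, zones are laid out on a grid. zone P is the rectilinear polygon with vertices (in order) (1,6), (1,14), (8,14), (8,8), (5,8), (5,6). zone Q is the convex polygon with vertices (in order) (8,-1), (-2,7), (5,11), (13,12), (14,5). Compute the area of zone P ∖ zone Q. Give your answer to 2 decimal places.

|zone P| = 50, |zone P∩zone Q| = 24.9911.
|zone P ∖ zone Q| = |zone P| − |zone P∩zone Q| = 50 − 24.9911 = 25.01.

25.01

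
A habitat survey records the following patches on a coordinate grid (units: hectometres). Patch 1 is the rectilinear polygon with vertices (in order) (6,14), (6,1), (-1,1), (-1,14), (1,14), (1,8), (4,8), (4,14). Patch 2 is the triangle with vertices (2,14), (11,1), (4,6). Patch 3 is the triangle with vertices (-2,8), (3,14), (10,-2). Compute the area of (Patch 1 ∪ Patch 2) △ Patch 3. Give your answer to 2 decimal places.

|Patch 1 ∪ Patch 2| = 86.7381.
|(Patch 1 ∪ Patch 2) ∩ Patch 3| = 40.4883.
|(Patch 1 ∪ Patch 2) △ Patch 3| = 86.7381 + 61 − 80.9767 = 66.76.

66.76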